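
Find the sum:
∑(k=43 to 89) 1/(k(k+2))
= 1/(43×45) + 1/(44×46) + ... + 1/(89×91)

Partial fractions: 1/(k(k+2)) = (1/2)[1/k - 1/(k+2)]
Telescoping leaves the first two and last two terms:
= (1/2)[1/43 + 1/44 - 1/90 - 1/91]
= 185039/15495480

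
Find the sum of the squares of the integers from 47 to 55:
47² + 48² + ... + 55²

Use ∑_{k=1}^{n} k² = n(n+1)(2n+1)/6, then subtract the first 46 terms.
∑_{k=1}^{55} k² = 55×56×111/6 = 56980
∑_{k=1}^{46} k² = 46×47×93/6 = 33511
∑_{k=47}^{55} k² = 56980 - 33511 = 23469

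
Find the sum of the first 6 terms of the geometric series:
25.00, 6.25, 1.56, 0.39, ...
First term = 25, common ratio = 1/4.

Sₙ = a(1 - rⁿ) / (1 - r)
S_6 = 25(1 - (1/4)^6) / (1 - (1/4))
S_6 = 25(1 - (1/4096)) / (3/4)
S_6 = 34125/1024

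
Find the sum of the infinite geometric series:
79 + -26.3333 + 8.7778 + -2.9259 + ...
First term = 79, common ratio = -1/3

For |r| < 1, S = a / (1 - r)
S = 79 / (1 - (-1/3))
S = 79 / (4/3)
S = 237/4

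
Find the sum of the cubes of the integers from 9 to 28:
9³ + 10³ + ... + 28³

Use ∑_{k=1}^{n} k³ = [n(n+1)/2]², then subtract the first 8 terms.
∑_{k=1}^{28} k³ = [28×29/2]² = 406² = 164836
∑_{k=1}^{8} k³ = [8×9/2]² = 36² = 1296
∑_{k=9}^{28} k³ = 164836 - 1296 = 163540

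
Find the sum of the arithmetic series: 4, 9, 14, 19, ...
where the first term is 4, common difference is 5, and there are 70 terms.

Sₙ = n/2 × (first + last)
Last term = a + (n-1)d = 4 + (70-1)×5 = 349
S_70 = 70/2 × (4 + 349)
S_70 = 70/2 × 353 = 12355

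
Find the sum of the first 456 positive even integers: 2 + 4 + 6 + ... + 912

Sum of first n even numbers = n(n+1)
= 456×457
= 208392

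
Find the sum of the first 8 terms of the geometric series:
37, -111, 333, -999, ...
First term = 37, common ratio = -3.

Sₙ = a(1 - rⁿ) / (1 - r)
S_8 = 37(1 - (-3)^8) / (1 - (-3))
S_8 = 37(1 - 6561) / (4)
S_8 = -60680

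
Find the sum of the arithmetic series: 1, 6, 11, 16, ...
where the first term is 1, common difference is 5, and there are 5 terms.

Sₙ = n/2 × (first + last)
Last term = a + (n-1)d = 1 + (5-1)×5 = 21
S_5 = 5/2 × (1 + 21)
S_5 = 5/2 × 22 = 55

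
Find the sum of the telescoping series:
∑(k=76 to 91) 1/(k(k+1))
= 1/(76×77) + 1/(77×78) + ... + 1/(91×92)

Partial fractions: 1/(k(k+1)) = 1/k - 1/(k+1)
The series telescopes:
= (1/76 - 1/77) + (1/77 - 1/78) + ... + (1/91 - 1/92)
= 1/76 - 1/92
= 1/437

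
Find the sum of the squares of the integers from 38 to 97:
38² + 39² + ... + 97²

Use ∑_{k=1}^{n} k² = n(n+1)(2n+1)/6, then subtract the first 37 terms.
∑_{k=1}^{97} k² = 97×98×195/6 = 308945
∑_{k=1}^{37} k² = 37×38×75/6 = 17575
∑_{k=38}^{97} k² = 308945 - 17575 = 291370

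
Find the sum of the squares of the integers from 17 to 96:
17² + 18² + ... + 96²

Use ∑_{k=1}^{n} k² = n(n+1)(2n+1)/6, then subtract the first 16 terms.
∑_{k=1}^{96} k² = 96×97×193/6 = 299536
∑_{k=1}^{16} k² = 16×17×33/6 = 1496
∑_{k=17}^{96} k² = 299536 - 1496 = 298040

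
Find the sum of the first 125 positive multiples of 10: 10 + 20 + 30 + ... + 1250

Factor out 10: = 10(1 + 2 + ... + 125) = 10 × n(n+1)/2
= 10 × 125×126/2
= 10 × 7875
= 78750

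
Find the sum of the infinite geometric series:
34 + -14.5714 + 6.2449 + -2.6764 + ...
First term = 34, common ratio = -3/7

For |r| < 1, S = a / (1 - r)
S = 34 / (1 - (-3/7))
S = 34 / (10/7)
S = 119/5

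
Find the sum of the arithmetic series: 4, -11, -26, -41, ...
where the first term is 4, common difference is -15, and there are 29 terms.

Sₙ = n/2 × (first + last)
Last term = a + (n-1)d = 4 + (29-1)×(-15) = -416
S_29 = 29/2 × (4 + (-416))
S_29 = 29/2 × (-412) = -5974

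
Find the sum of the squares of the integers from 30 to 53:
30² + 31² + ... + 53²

Use ∑_{k=1}^{n} k² = n(n+1)(2n+1)/6, then subtract the first 29 terms.
∑_{k=1}^{53} k² = 53×54×107/6 = 51039
∑_{k=1}^{29} k² = 29×30×59/6 = 8555
∑_{k=30}^{53} k² = 51039 - 8555 = 42484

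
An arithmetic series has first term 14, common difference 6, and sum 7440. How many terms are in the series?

Using S = n/2 × [2a + (n-1)d]
7440 = n/2 × [2(14) + (n-1)(6)]
7440 = n/2 × [28 + 6n - 6]
14880 = n × [22 + 6n]
6n² + (22)n - 14880 = 0
Discriminant: Δ = (22)² - 4(6)(-14880) = 484 + 357120 = 357604
√Δ = 598
n = [-(22) + √Δ] / (2·6) = (-22 + 598) / 12 = 576 / 12 = 48
(The negative root is discarded since n must be a positive integer.)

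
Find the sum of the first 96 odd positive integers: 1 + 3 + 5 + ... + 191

Sum of first n odd numbers = n²
= 96²
= 9216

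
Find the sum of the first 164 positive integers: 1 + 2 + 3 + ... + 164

Formula: ∑k = n(n+1)/2
= 164×165/2
= 27060/2
= 13530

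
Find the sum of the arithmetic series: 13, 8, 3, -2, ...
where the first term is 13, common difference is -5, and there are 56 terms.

Sₙ = n/2 × (first + last)
Last term = a + (n-1)d = 13 + (56-1)×(-5) = -262
S_56 = 56/2 × (13 + (-262))
S_56 = 56/2 × (-249) = -6972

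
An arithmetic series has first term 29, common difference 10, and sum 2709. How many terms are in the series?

Using S = n/2 × [2a + (n-1)d]
2709 = n/2 × [2(29) + (n-1)(10)]
2709 = n/2 × [58 + 10n - 10]
5418 = n × [48 + 10n]
10n² + (48)n - 5418 = 0
Discriminant: Δ = (48)² - 4(10)(-5418) = 2304 + 216720 = 219024
√Δ = 468
n = [-(48) + √Δ] / (2·10) = (-48 + 468) / 20 = 420 / 20 = 21
(The negative root is discarded since n must be a positive integer.)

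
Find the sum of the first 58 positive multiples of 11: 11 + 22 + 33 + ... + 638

Factor out 11: = 11(1 + 2 + ... + 58) = 11 × n(n+1)/2
= 11 × 58×59/2
= 11 × 1711
= 18821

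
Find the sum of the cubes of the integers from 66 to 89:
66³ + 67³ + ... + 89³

Use ∑_{k=1}^{n} k³ = [n(n+1)/2]², then subtract the first 65 terms.
∑_{k=1}^{89} k³ = [89×90/2]² = 4005² = 16040025
∑_{k=1}^{65} k³ = [65×66/2]² = 2145² = 4601025
∑_{k=66}^{89} k³ = 16040025 - 4601025 = 11439000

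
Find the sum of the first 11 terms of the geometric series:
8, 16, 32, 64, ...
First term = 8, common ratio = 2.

Sₙ = a(1 - rⁿ) / (1 - r)
S_11 = 8(1 - 2^11) / (1 - 2)
S_11 = 8(1 - 2048) / (-1)
S_11 = 16376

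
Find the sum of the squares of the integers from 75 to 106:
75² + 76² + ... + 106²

Use ∑_{k=1}^{n} k² = n(n+1)(2n+1)/6, then subtract the first 74 terms.
∑_{k=1}^{106} k² = 106×107×213/6 = 402641
∑_{k=1}^{74} k² = 74×75×149/6 = 137825
∑_{k=75}^{106} k² = 402641 - 137825 = 264816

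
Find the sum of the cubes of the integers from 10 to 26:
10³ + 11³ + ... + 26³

Use ∑_{k=1}^{n} k³ = [n(n+1)/2]², then subtract the first 9 terms.
∑_{k=1}^{26} k³ = [26×27/2]² = 351² = 123201
∑_{k=1}^{9} k³ = [9×10/2]² = 45² = 2025
∑_{k=10}^{26} k³ = 123201 - 2025 = 121176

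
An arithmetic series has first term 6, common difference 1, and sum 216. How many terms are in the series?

Using S = n/2 × [2a + (n-1)d]
216 = n/2 × [2(6) + (n-1)(1)]
216 = n/2 × [12 + 1n - 1]
432 = n × [11 + 1n]
1n² + (11)n - 432 = 0
Discriminant: Δ = (11)² - 4(1)(-432) = 121 + 1728 = 1849
√Δ = 43
n = [-(11) + √Δ] / (2·1) = (-11 + 43) / 2 = 32 / 2 = 16
(The negative root is discarded since n must be a positive integer.)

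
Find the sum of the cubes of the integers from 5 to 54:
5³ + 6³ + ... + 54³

Use ∑_{k=1}^{n} k³ = [n(n+1)/2]², then subtract the first 4 terms.
∑_{k=1}^{54} k³ = [54×55/2]² = 1485² = 2205225
∑_{k=1}^{4} k³ = [4×5/2]² = 10² = 100
∑_{k=5}^{54} k³ = 2205225 - 100 = 2205125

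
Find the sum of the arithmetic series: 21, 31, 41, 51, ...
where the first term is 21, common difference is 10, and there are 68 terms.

Sₙ = n/2 × (first + last)
Last term = a + (n-1)d = 21 + (68-1)×10 = 691
S_68 = 68/2 × (21 + 691)
S_68 = 68/2 × 712 = 24208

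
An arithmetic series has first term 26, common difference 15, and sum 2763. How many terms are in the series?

Using S = n/2 × [2a + (n-1)d]
2763 = n/2 × [2(26) + (n-1)(15)]
2763 = n/2 × [52 + 15n - 15]
5526 = n × [37 + 15n]
15n² + (37)n - 5526 = 0
Discriminant: Δ = (37)² - 4(15)(-5526) = 1369 + 331560 = 332929
√Δ = 577
n = [-(37) + √Δ] / (2·15) = (-37 + 577) / 30 = 540 / 30 = 18
(The negative root is discarded since n must be a positive integer.)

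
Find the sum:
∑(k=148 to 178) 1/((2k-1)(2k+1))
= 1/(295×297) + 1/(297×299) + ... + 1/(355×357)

Partial fractions: 1/((2k-1)(2k+1)) = (1/2)[1/(2k-1) - 1/(2k+1)]
The series telescopes:
= (1/2)[1/295 - 1/357]
= 31/105315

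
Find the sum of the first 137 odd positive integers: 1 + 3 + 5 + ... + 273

Sum of first n odd numbers = n²
= 137²
= 18769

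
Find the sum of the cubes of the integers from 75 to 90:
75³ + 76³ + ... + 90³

Use ∑_{k=1}^{n} k³ = [n(n+1)/2]², then subtract the first 74 terms.
∑_{k=1}^{90} k³ = [90×91/2]² = 4095² = 16769025
∑_{k=1}^{74} k³ = [74×75/2]² = 2775² = 7700625
∑_{k=75}^{90} k³ = 16769025 - 7700625 = 9068400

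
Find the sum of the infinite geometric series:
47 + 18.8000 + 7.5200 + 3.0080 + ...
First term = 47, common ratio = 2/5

For |r| < 1, S = a / (1 - r)
S = 47 / (1 - (2/5))
S = 47 / (3/5)
S = 235/3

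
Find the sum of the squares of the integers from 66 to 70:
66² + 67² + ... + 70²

Use ∑_{k=1}^{n} k² = n(n+1)(2n+1)/6, then subtract the first 65 terms.
∑_{k=1}^{70} k² = 70×71×141/6 = 116795
∑_{k=1}^{65} k² = 65×66×131/6 = 93665
∑_{k=66}^{70} k² = 116795 - 93665 = 23130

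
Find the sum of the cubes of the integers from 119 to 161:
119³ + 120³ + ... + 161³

Use ∑_{k=1}^{n} k³ = [n(n+1)/2]², then subtract the first 118 terms.
∑_{k=1}^{161} k³ = [161×162/2]² = 13041² = 170067681
∑_{k=1}^{118} k³ = [118×119/2]² = 7021² = 49294441
∑_{k=119}^{161} k³ = 170067681 - 49294441 = 120773240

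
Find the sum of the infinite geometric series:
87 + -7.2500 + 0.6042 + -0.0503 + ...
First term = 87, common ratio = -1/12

For |r| < 1, S = a / (1 - r)
S = 87 / (1 - (-1/12))
S = 87 / (13/12)
S = 1044/13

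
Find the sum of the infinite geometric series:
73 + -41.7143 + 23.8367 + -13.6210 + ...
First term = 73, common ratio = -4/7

For |r| < 1, S = a / (1 - r)
S = 73 / (1 - (-4/7))
S = 73 / (11/7)
S = 511/11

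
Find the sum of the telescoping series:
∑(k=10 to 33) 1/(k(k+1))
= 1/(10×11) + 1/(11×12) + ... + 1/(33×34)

Partial fractions: 1/(k(k+1)) = 1/k - 1/(k+1)
The series telescopes:
= (1/10 - 1/11) + (1/11 - 1/12) + ... + (1/33 - 1/34)
= 1/10 - 1/34
= 6/85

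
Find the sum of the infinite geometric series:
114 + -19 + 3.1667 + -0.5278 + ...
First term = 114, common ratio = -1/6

For |r| < 1, S = a / (1 - r)
S = 114 / (1 - (-1/6))
S = 114 / (7/6)
S = 684/7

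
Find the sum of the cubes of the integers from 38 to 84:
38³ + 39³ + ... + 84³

Use ∑_{k=1}^{n} k³ = [n(n+1)/2]², then subtract the first 37 terms.
∑_{k=1}^{84} k³ = [84×85/2]² = 3570² = 12744900
∑_{k=1}^{37} k³ = [37×38/2]² = 703² = 494209
∑_{k=38}^{84} k³ = 12744900 - 494209 = 12250691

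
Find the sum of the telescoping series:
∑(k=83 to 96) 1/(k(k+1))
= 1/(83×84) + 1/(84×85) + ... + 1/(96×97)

Partial fractions: 1/(k(k+1)) = 1/k - 1/(k+1)
The series telescopes:
= (1/83 - 1/84) + (1/84 - 1/85) + ... + (1/96 - 1/97)
= 1/83 - 1/97
= 14/8051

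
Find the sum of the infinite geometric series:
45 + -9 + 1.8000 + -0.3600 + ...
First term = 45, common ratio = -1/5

For |r| < 1, S = a / (1 - r)
S = 45 / (1 - (-1/5))
S = 45 / (6/5)
S = 75/2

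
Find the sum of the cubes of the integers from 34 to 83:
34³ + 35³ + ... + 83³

Use ∑_{k=1}^{n} k³ = [n(n+1)/2]², then subtract the first 33 terms.
∑_{k=1}^{83} k³ = [83×84/2]² = 3486² = 12152196
∑_{k=1}^{33} k³ = [33×34/2]² = 561² = 314721
∑_{k=34}^{83} k³ = 12152196 - 314721 = 11837475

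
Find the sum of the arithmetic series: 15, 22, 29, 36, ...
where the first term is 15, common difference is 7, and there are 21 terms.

Sₙ = n/2 × (first + last)
Last term = a + (n-1)d = 15 + (21-1)×7 = 155
S_21 = 21/2 × (15 + 155)
S_21 = 21/2 × 170 = 1785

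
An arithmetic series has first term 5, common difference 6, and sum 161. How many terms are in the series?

Using S = n/2 × [2a + (n-1)d]
161 = n/2 × [2(5) + (n-1)(6)]
161 = n/2 × [10 + 6n - 6]
322 = n × [4 + 6n]
6n² + (4)n - 322 = 0
Discriminant: Δ = (4)² - 4(6)(-322) = 16 + 7728 = 7744
√Δ = 88
n = [-(4) + √Δ] / (2·6) = (-4 + 88) / 12 = 84 / 12 = 7
(The negative root is discarded since n must be a positive integer.)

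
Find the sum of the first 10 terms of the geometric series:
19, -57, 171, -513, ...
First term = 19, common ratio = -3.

Sₙ = a(1 - rⁿ) / (1 - r)
S_10 = 19(1 - (-3)^10) / (1 - (-3))
S_10 = 19(1 - 59049) / (4)
S_10 = -280478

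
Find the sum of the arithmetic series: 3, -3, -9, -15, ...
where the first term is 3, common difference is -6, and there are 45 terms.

Sₙ = n/2 × (first + last)
Last term = a + (n-1)d = 3 + (45-1)×(-6) = -261
S_45 = 45/2 × (3 + (-261))
S_45 = 45/2 × (-258) = -5805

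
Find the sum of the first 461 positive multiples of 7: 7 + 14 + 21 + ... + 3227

Factor out 7: = 7(1 + 2 + ... + 461) = 7 × n(n+1)/2
= 7 × 461×462/2
= 7 × 106491
= 745437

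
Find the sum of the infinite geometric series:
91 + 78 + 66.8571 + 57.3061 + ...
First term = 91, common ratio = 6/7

For |r| < 1, S = a / (1 - r)
S = 91 / (1 - (6/7))
S = 91 / (1/7)
S = 637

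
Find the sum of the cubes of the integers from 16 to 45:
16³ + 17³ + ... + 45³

Use ∑_{k=1}^{n} k³ = [n(n+1)/2]², then subtract the first 15 terms.
∑_{k=1}^{45} k³ = [45×46/2]² = 1035² = 1071225
∑_{k=1}^{15} k³ = [15×16/2]² = 120² = 14400
∑_{k=16}^{45} k³ = 1071225 - 14400 = 1056825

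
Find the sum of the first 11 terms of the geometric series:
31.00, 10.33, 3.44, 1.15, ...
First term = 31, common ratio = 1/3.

Sₙ = a(1 - rⁿ) / (1 - r)
S_11 = 31(1 - (1/3)^11) / (1 - (1/3))
S_11 = 31(1 - (1/177147)) / (2/3)
S_11 = 2745763/59049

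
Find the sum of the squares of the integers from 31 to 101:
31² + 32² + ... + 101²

Use ∑_{k=1}^{n} k² = n(n+1)(2n+1)/6, then subtract the first 30 terms.
∑_{k=1}^{101} k² = 101×102×203/6 = 348551
∑_{k=1}^{30} k² = 30×31×61/6 = 9455
∑_{k=31}^{101} k² = 348551 - 9455 = 339096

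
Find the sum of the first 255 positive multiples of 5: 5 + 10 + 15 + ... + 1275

Factor out 5: = 5(1 + 2 + ... + 255) = 5 × n(n+1)/2
= 5 × 255×256/2
= 5 × 32640
= 163200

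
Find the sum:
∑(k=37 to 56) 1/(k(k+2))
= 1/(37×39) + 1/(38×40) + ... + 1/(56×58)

Partial fractions: 1/(k(k+2)) = (1/2)[1/k - 1/(k+2)]
Telescoping leaves the first two and last two terms:
= (1/2)[1/37 + 1/38 - 1/57 - 1/58]
= 1135/122322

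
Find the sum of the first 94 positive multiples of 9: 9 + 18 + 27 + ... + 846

Factor out 9: = 9(1 + 2 + ... + 94) = 9 × n(n+1)/2
= 9 × 94×95/2
= 9 × 4465
= 40185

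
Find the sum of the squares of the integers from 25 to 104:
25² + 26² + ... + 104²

Use ∑_{k=1}^{n} k² = n(n+1)(2n+1)/6, then subtract the first 24 terms.
∑_{k=1}^{104} k² = 104×105×209/6 = 380380
∑_{k=1}^{24} k² = 24×25×49/6 = 4900
∑_{k=25}^{104} k² = 380380 - 4900 = 375480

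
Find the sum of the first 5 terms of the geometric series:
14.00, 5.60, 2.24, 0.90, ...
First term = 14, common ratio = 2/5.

Sₙ = a(1 - rⁿ) / (1 - r)
S_5 = 14(1 - (2/5)^5) / (1 - (2/5))
S_5 = 14(1 - (32/3125)) / (3/5)
S_5 = 14434/625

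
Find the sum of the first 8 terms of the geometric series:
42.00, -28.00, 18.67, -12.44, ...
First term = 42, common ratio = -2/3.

Sₙ = a(1 - rⁿ) / (1 - r)
S_8 = 42(1 - (-2/3)^8) / (1 - (-2/3))
S_8 = 42(1 - (256/6561)) / (5/3)
S_8 = 17654/729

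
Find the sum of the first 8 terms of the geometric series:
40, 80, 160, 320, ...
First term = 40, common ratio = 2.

Sₙ = a(1 - rⁿ) / (1 - r)
S_8 = 40(1 - 2^8) / (1 - 2)
S_8 = 40(1 - 256) / (-1)
S_8 = 10200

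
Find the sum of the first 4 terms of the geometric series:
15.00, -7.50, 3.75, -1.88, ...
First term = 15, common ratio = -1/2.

Sₙ = a(1 - rⁿ) / (1 - r)
S_4 = 15(1 - (-1/2)^4) / (1 - (-1/2))
S_4 = 15(1 - (1/16)) / (3/2)
S_4 = 75/8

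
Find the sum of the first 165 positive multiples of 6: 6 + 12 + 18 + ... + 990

Factor out 6: = 6(1 + 2 + ... + 165) = 6 × n(n+1)/2
= 6 × 165×166/2
= 6 × 13695
= 82170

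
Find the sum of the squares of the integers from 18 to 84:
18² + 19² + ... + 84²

Use ∑_{k=1}^{n} k² = n(n+1)(2n+1)/6, then subtract the first 17 terms.
∑_{k=1}^{84} k² = 84×85×169/6 = 201110
∑_{k=1}^{17} k² = 17×18×35/6 = 1785
∑_{k=18}^{84} k² = 201110 - 1785 = 199325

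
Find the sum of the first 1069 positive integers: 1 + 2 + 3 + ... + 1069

Formula: ∑k = n(n+1)/2
= 1069×1070/2
= 1143830/2
= 571915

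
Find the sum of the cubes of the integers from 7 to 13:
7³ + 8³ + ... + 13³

Use ∑_{k=1}^{n} k³ = [n(n+1)/2]², then subtract the first 6 terms.
∑_{k=1}^{13} k³ = [13×14/2]² = 91² = 8281
∑_{k=1}^{6} k³ = [6×7/2]² = 21² = 441
∑_{k=7}^{13} k³ = 8281 - 441 = 7840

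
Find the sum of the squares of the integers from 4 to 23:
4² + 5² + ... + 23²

Use ∑_{k=1}^{n} k² = n(n+1)(2n+1)/6, then subtract the first 3 terms.
∑_{k=1}^{23} k² = 23×24×47/6 = 4324
∑_{k=1}^{3} k² = 3×4×7/6 = 14
∑_{k=4}^{23} k² = 4324 - 14 = 4310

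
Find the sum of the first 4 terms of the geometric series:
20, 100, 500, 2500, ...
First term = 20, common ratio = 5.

Sₙ = a(1 - rⁿ) / (1 - r)
S_4 = 20(1 - 5^4) / (1 - 5)
S_4 = 20(1 - 625) / (-4)
S_4 = 3120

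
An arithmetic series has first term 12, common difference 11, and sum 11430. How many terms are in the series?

Using S = n/2 × [2a + (n-1)d]
11430 = n/2 × [2(12) + (n-1)(11)]
11430 = n/2 × [24 + 11n - 11]
22860 = n × [13 + 11n]
11n² + (13)n - 22860 = 0
Discriminant: Δ = (13)² - 4(11)(-22860) = 169 + 1005840 = 1006009
√Δ = 1003
n = [-(13) + √Δ] / (2·11) = (-13 + 1003) / 22 = 990 / 22 = 45
(The negative root is discarded since n must be a positive integer.)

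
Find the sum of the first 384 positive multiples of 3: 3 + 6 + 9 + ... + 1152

Factor out 3: = 3(1 + 2 + ... + 384) = 3 × n(n+1)/2
= 3 × 384×385/2
= 3 × 73920
= 221760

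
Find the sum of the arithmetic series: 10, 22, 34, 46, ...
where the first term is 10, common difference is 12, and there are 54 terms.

Sₙ = n/2 × (first + last)
Last term = a + (n-1)d = 10 + (54-1)×12 = 646
S_54 = 54/2 × (10 + 646)
S_54 = 54/2 × 656 = 17712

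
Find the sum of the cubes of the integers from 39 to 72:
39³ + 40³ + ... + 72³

Use ∑_{k=1}^{n} k³ = [n(n+1)/2]², then subtract the first 38 terms.
∑_{k=1}^{72} k³ = [72×73/2]² = 2628² = 6906384
∑_{k=1}^{38} k³ = [38×39/2]² = 741² = 549081
∑_{k=39}^{72} k³ = 6906384 - 549081 = 6357303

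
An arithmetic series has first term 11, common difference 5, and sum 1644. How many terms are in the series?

Using S = n/2 × [2a + (n-1)d]
1644 = n/2 × [2(11) + (n-1)(5)]
1644 = n/2 × [22 + 5n - 5]
3288 = n × [17 + 5n]
5n² + (17)n - 3288 = 0
Discriminant: Δ = (17)² - 4(5)(-3288) = 289 + 65760 = 66049
√Δ = 257
n = [-(17) + √Δ] / (2·5) = (-17 + 257) / 10 = 240 / 10 = 24
(The negative root is discarded since n must be a positive integer.)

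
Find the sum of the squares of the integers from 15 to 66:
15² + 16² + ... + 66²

Use ∑_{k=1}^{n} k² = n(n+1)(2n+1)/6, then subtract the first 14 terms.
∑_{k=1}^{66} k² = 66×67×133/6 = 98021
∑_{k=1}^{14} k² = 14×15×29/6 = 1015
∑_{k=15}^{66} k² = 98021 - 1015 = 97006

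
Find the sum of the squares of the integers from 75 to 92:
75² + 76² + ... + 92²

Use ∑_{k=1}^{n} k² = n(n+1)(2n+1)/6, then subtract the first 74 terms.
∑_{k=1}^{92} k² = 92×93×185/6 = 263810
∑_{k=1}^{74} k² = 74×75×149/6 = 137825
∑_{k=75}^{92} k² = 263810 - 137825 = 125985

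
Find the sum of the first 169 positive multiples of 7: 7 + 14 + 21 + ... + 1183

Factor out 7: = 7(1 + 2 + ... + 169) = 7 × n(n+1)/2
= 7 × 169×170/2
= 7 × 14365
= 100555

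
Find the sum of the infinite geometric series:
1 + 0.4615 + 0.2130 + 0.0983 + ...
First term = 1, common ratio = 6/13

For |r| < 1, S = a / (1 - r)
S = 1 / (1 - (6/13))
S = 1 / (7/13)
S = 13/7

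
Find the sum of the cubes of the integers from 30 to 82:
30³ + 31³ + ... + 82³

Use ∑_{k=1}^{n} k³ = [n(n+1)/2]², then subtract the first 29 terms.
∑_{k=1}^{82} k³ = [82×83/2]² = 3403² = 11580409
∑_{k=1}^{29} k³ = [29×30/2]² = 435² = 189225
∑_{k=30}^{82} k³ = 11580409 - 189225 = 11391184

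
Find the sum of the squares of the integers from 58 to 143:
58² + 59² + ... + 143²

Use ∑_{k=1}^{n} k² = n(n+1)(2n+1)/6, then subtract the first 57 terms.
∑_{k=1}^{143} k² = 143×144×287/6 = 984984
∑_{k=1}^{57} k² = 57×58×115/6 = 63365
∑_{k=58}^{143} k² = 984984 - 63365 = 921619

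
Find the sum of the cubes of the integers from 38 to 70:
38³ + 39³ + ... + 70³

Use ∑_{k=1}^{n} k³ = [n(n+1)/2]², then subtract the first 37 terms.
∑_{k=1}^{70} k³ = [70×71/2]² = 2485² = 6175225
∑_{k=1}^{37} k³ = [37×38/2]² = 703² = 494209
∑_{k=38}^{70} k³ = 6175225 - 494209 = 5681016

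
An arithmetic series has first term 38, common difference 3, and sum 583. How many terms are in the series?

Using S = n/2 × [2a + (n-1)d]
583 = n/2 × [2(38) + (n-1)(3)]
583 = n/2 × [76 + 3n - 3]
1166 = n × [73 + 3n]
3n² + (73)n - 1166 = 0
Discriminant: Δ = (73)² - 4(3)(-1166) = 5329 + 13992 = 19321
√Δ = 139
n = [-(73) + √Δ] / (2·3) = (-73 + 139) / 6 = 66 / 6 = 11
(The negative root is discarded since n must be a positive integer.)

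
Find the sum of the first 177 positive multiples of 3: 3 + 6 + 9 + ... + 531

Factor out 3: = 3(1 + 2 + ... + 177) = 3 × n(n+1)/2
= 3 × 177×178/2
= 3 × 15753
= 47259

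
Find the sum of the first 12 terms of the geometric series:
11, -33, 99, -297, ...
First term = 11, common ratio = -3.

Sₙ = a(1 - rⁿ) / (1 - r)
S_12 = 11(1 - (-3)^12) / (1 - (-3))
S_12 = 11(1 - 531441) / (4)
S_12 = -1461460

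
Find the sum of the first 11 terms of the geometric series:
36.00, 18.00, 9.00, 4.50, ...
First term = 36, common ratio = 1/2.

Sₙ = a(1 - rⁿ) / (1 - r)
S_11 = 36(1 - (1/2)^11) / (1 - (1/2))
S_11 = 36(1 - (1/2048)) / (1/2)
S_11 = 18423/256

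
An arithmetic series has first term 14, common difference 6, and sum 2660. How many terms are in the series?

Using S = n/2 × [2a + (n-1)d]
2660 = n/2 × [2(14) + (n-1)(6)]
2660 = n/2 × [28 + 6n - 6]
5320 = n × [22 + 6n]
6n² + (22)n - 5320 = 0
Discriminant: Δ = (22)² - 4(6)(-5320) = 484 + 127680 = 128164
√Δ = 358
n = [-(22) + √Δ] / (2·6) = (-22 + 358) / 12 = 336 / 12 = 28
(The negative root is discarded since n must be a positive integer.)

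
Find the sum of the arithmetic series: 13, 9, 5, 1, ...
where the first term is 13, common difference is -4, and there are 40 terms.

Sₙ = n/2 × (first + last)
Last term = a + (n-1)d = 13 + (40-1)×(-4) = -143
S_40 = 40/2 × (13 + (-143))
S_40 = 40/2 × (-130) = -2600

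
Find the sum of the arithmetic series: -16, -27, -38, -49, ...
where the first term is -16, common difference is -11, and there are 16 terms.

Sₙ = n/2 × (first + last)
Last term = a + (n-1)d = -16 + (16-1)×(-11) = -181
S_16 = 16/2 × (-16 + (-181))
S_16 = 16/2 × (-197) = -1576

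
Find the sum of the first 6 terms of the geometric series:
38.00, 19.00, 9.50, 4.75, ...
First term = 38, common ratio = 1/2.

Sₙ = a(1 - rⁿ) / (1 - r)
S_6 = 38(1 - (1/2)^6) / (1 - (1/2))
S_6 = 38(1 - (1/64)) / (1/2)
S_6 = 1197/16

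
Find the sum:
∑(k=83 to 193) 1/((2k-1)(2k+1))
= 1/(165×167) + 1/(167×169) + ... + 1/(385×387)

Partial fractions: 1/((2k-1)(2k+1)) = (1/2)[1/(2k-1) - 1/(2k+1)]
The series telescopes:
= (1/2)[1/165 - 1/387]
= 37/21285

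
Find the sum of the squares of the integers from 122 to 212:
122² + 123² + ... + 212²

Use ∑_{k=1}^{n} k² = n(n+1)(2n+1)/6, then subtract the first 121 terms.
∑_{k=1}^{212} k² = 212×213×425/6 = 3198550
∑_{k=1}^{121} k² = 121×122×243/6 = 597861
∑_{k=122}^{212} k² = 3198550 - 597861 = 2600689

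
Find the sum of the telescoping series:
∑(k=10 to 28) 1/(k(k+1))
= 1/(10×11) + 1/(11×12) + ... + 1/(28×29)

Partial fractions: 1/(k(k+1)) = 1/k - 1/(k+1)
The series telescopes:
= (1/10 - 1/11) + (1/11 - 1/12) + ... + (1/28 - 1/29)
= 1/10 - 1/29
= 19/290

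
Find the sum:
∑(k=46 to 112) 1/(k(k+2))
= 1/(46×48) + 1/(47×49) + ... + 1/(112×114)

Partial fractions: 1/(k(k+2)) = (1/2)[1/k - 1/(k+2)]
Telescoping leaves the first two and last two terms:
= (1/2)[1/46 + 1/47 - 1/113 - 1/114]
= 176813/13925442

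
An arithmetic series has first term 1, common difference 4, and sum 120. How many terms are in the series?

Using S = n/2 × [2a + (n-1)d]
120 = n/2 × [2(1) + (n-1)(4)]
120 = n/2 × [2 + 4n - 4]
240 = n × [-2 + 4n]
4n² + (-2)n - 240 = 0
Discriminant: Δ = (-2)² - 4(4)(-240) = 4 + 3840 = 3844
√Δ = 62
n = [-(-2) + √Δ] / (2·4) = (2 + 62) / 8 = 64 / 8 = 8
(The negative root is discarded since n must be a positive integer.)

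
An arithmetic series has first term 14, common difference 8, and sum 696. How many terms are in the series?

Using S = n/2 × [2a + (n-1)d]
696 = n/2 × [2(14) + (n-1)(8)]
696 = n/2 × [28 + 8n - 8]
1392 = n × [20 + 8n]
8n² + (20)n - 1392 = 0
Discriminant: Δ = (20)² - 4(8)(-1392) = 400 + 44544 = 44944
√Δ = 212
n = [-(20) + √Δ] / (2·8) = (-20 + 212) / 16 = 192 / 16 = 12
(The negative root is discarded since n must be a positive integer.)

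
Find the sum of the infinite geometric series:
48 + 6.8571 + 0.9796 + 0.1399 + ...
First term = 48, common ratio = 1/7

For |r| < 1, S = a / (1 - r)
S = 48 / (1 - (1/7))
S = 48 / (6/7)
S = 56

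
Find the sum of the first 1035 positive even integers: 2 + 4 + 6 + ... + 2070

Sum of first n even numbers = n(n+1)
= 1035×1036
= 1072260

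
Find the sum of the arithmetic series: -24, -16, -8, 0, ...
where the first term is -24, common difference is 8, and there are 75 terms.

Sₙ = n/2 × (first + last)
Last term = a + (n-1)d = -24 + (75-1)×8 = 568
S_75 = 75/2 × (-24 + 568)
S_75 = 75/2 × 544 = 20400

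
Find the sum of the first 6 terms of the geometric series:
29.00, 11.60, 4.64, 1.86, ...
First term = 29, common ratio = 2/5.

Sₙ = a(1 - rⁿ) / (1 - r)
S_6 = 29(1 - (2/5)^6) / (1 - (2/5))
S_6 = 29(1 - (64/15625)) / (3/5)
S_6 = 150423/3125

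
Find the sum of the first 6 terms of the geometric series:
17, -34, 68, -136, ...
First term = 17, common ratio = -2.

Sₙ = a(1 - rⁿ) / (1 - r)
S_6 = 17(1 - (-2)^6) / (1 - (-2))
S_6 = 17(1 - 64) / (3)
S_6 = -357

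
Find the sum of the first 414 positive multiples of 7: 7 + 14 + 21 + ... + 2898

Factor out 7: = 7(1 + 2 + ... + 414) = 7 × n(n+1)/2
= 7 × 414×415/2
= 7 × 85905
= 601335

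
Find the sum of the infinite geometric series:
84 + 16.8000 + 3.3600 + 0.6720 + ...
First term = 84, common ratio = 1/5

For |r| < 1, S = a / (1 - r)
S = 84 / (1 - (1/5))
S = 84 / (4/5)
S = 105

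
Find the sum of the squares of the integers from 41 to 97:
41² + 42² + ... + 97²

Use ∑_{k=1}^{n} k² = n(n+1)(2n+1)/6, then subtract the first 40 terms.
∑_{k=1}^{97} k² = 97×98×195/6 = 308945
∑_{k=1}^{40} k² = 40×41×81/6 = 22140
∑_{k=41}^{97} k² = 308945 - 22140 = 286805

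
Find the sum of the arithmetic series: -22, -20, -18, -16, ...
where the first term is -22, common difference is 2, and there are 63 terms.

Sₙ = n/2 × (first + last)
Last term = a + (n-1)d = -22 + (63-1)×2 = 102
S_63 = 63/2 × (-22 + 102)
S_63 = 63/2 × 80 = 2520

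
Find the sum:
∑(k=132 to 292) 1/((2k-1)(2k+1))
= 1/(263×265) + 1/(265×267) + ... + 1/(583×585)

Partial fractions: 1/((2k-1)(2k+1)) = (1/2)[1/(2k-1) - 1/(2k+1)]
The series telescopes:
= (1/2)[1/263 - 1/585]
= 161/153855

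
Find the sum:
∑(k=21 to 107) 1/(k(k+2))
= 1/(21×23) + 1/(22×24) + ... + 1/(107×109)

Partial fractions: 1/(k(k+2)) = (1/2)[1/k - 1/(k+2)]
Telescoping leaves the first two and last two terms:
= (1/2)[1/21 + 1/22 - 1/108 - 1/109]
= 67657/1812888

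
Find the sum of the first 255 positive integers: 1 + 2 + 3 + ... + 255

Formula: ∑k = n(n+1)/2
= 255×256/2
= 65280/2
= 32640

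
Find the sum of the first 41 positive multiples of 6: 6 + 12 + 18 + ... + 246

Factor out 6: = 6(1 + 2 + ... + 41) = 6 × n(n+1)/2
= 6 × 41×42/2
= 6 × 861
= 5166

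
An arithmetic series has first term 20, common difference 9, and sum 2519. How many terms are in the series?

Using S = n/2 × [2a + (n-1)d]
2519 = n/2 × [2(20) + (n-1)(9)]
2519 = n/2 × [40 + 9n - 9]
5038 = n × [31 + 9n]
9n² + (31)n - 5038 = 0
Discriminant: Δ = (31)² - 4(9)(-5038) = 961 + 181368 = 182329
√Δ = 427
n = [-(31) + √Δ] / (2·9) = (-31 + 427) / 18 = 396 / 18 = 22
(The negative root is discarded since n must be a positive integer.)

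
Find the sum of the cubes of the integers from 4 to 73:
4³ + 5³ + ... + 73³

Use ∑_{k=1}^{n} k³ = [n(n+1)/2]², then subtract the first 3 terms.
∑_{k=1}^{73} k³ = [73×74/2]² = 2701² = 7295401
∑_{k=1}^{3} k³ = [3×4/2]² = 6² = 36
∑_{k=4}^{73} k³ = 7295401 - 36 = 7295365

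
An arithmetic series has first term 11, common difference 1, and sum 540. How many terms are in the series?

Using S = n/2 × [2a + (n-1)d]
540 = n/2 × [2(11) + (n-1)(1)]
540 = n/2 × [22 + 1n - 1]
1080 = n × [21 + 1n]
1n² + (21)n - 1080 = 0
Discriminant: Δ = (21)² - 4(1)(-1080) = 441 + 4320 = 4761
√Δ = 69
n = [-(21) + √Δ] / (2·1) = (-21 + 69) / 2 = 48 / 2 = 24
(The negative root is discarded since n must be a positive integer.)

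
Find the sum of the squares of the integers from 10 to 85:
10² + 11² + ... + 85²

Use ∑_{k=1}^{n} k² = n(n+1)(2n+1)/6, then subtract the first 9 terms.
∑_{k=1}^{85} k² = 85×86×171/6 = 208335
∑_{k=1}^{9} k² = 9×10×19/6 = 285
∑_{k=10}^{85} k² = 208335 - 285 = 208050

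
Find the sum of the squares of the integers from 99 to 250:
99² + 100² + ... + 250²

Use ∑_{k=1}^{n} k² = n(n+1)(2n+1)/6, then subtract the first 98 terms.
∑_{k=1}^{250} k² = 250×251×501/6 = 5239625
∑_{k=1}^{98} k² = 98×99×197/6 = 318549
∑_{k=99}^{250} k² = 5239625 - 318549 = 4921076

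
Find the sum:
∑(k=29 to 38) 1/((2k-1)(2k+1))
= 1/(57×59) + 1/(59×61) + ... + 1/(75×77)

Partial fractions: 1/((2k-1)(2k+1)) = (1/2)[1/(2k-1) - 1/(2k+1)]
The series telescopes:
= (1/2)[1/57 - 1/77]
= 10/4389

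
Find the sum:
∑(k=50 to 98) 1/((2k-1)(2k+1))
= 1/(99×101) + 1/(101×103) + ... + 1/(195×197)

Partial fractions: 1/((2k-1)(2k+1)) = (1/2)[1/(2k-1) - 1/(2k+1)]
The series telescopes:
= (1/2)[1/99 - 1/197]
= 49/19503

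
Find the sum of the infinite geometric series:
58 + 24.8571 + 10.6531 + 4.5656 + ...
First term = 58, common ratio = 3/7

For |r| < 1, S = a / (1 - r)
S = 58 / (1 - (3/7))
S = 58 / (4/7)
S = 203/2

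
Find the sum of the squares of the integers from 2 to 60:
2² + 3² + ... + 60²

Use ∑_{k=1}^{n} k² = n(n+1)(2n+1)/6, then subtract the first 1 terms.
∑_{k=1}^{60} k² = 60×61×121/6 = 73810
∑_{k=1}^{1} k² = 1×2×3/6 = 1
∑_{k=2}^{60} k² = 73810 - 1 = 73809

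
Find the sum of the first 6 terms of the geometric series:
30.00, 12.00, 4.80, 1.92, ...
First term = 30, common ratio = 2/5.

Sₙ = a(1 - rⁿ) / (1 - r)
S_6 = 30(1 - (2/5)^6) / (1 - (2/5))
S_6 = 30(1 - (64/15625)) / (3/5)
S_6 = 31122/625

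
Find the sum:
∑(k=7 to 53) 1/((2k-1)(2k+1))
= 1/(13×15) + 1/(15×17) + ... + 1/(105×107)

Partial fractions: 1/((2k-1)(2k+1)) = (1/2)[1/(2k-1) - 1/(2k+1)]
The series telescopes:
= (1/2)[1/13 - 1/107]
= 47/1391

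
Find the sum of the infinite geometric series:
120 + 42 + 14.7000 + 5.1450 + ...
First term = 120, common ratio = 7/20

For |r| < 1, S = a / (1 - r)
S = 120 / (1 - (7/20))
S = 120 / (13/20)
S = 2400/13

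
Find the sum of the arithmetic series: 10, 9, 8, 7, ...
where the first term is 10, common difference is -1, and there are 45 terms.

Sₙ = n/2 × (first + last)
Last term = a + (n-1)d = 10 + (45-1)×(-1) = -34
S_45 = 45/2 × (10 + (-34))
S_45 = 45/2 × (-24) = -540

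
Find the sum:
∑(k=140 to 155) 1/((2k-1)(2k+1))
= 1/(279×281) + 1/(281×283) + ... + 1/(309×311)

Partial fractions: 1/((2k-1)(2k+1)) = (1/2)[1/(2k-1) - 1/(2k+1)]
The series telescopes:
= (1/2)[1/279 - 1/311]
= 16/86769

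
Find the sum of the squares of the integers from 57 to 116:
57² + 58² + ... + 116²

Use ∑_{k=1}^{n} k² = n(n+1)(2n+1)/6, then subtract the first 56 terms.
∑_{k=1}^{116} k² = 116×117×233/6 = 527046
∑_{k=1}^{56} k² = 56×57×113/6 = 60116
∑_{k=57}^{116} k² = 527046 - 60116 = 466930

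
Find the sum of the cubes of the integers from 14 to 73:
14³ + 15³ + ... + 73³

Use ∑_{k=1}^{n} k³ = [n(n+1)/2]², then subtract the first 13 terms.
∑_{k=1}^{73} k³ = [73×74/2]² = 2701² = 7295401
∑_{k=1}^{13} k³ = [13×14/2]² = 91² = 8281
∑_{k=14}^{73} k³ = 7295401 - 8281 = 7287120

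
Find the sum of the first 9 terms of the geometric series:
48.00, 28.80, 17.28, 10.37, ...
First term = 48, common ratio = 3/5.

Sₙ = a(1 - rⁿ) / (1 - r)
S_9 = 48(1 - (3/5)^9) / (1 - (3/5))
S_9 = 48(1 - (19683/1953125)) / (2/5)
S_9 = 46402608/390625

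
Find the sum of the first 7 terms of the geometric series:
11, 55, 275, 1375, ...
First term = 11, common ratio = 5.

Sₙ = a(1 - rⁿ) / (1 - r)
S_7 = 11(1 - 5^7) / (1 - 5)
S_7 = 11(1 - 78125) / (-4)
S_7 = 214841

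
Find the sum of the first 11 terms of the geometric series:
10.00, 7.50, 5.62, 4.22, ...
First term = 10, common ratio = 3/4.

Sₙ = a(1 - rⁿ) / (1 - r)
S_11 = 10(1 - (3/4)^11) / (1 - (3/4))
S_11 = 10(1 - (177147/4194304)) / (1/4)
S_11 = 20085785/524288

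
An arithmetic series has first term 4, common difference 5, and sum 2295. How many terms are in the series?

Using S = n/2 × [2a + (n-1)d]
2295 = n/2 × [2(4) + (n-1)(5)]
2295 = n/2 × [8 + 5n - 5]
4590 = n × [3 + 5n]
5n² + (3)n - 4590 = 0
Discriminant: Δ = (3)² - 4(5)(-4590) = 9 + 91800 = 91809
√Δ = 303
n = [-(3) + √Δ] / (2·5) = (-3 + 303) / 10 = 300 / 10 = 30
(The negative root is discarded since n must be a positive integer.)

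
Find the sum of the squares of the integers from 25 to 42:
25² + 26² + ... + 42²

Use ∑_{k=1}^{n} k² = n(n+1)(2n+1)/6, then subtract the first 24 terms.
∑_{k=1}^{42} k² = 42×43×85/6 = 25585
∑_{k=1}^{24} k² = 24×25×49/6 = 4900
∑_{k=25}^{42} k² = 25585 - 4900 = 20685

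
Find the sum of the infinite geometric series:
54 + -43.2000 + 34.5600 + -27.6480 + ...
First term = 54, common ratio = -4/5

For |r| < 1, S = a / (1 - r)
S = 54 / (1 - (-4/5))
S = 54 / (9/5)
S = 30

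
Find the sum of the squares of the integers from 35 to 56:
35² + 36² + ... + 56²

Use ∑_{k=1}^{n} k² = n(n+1)(2n+1)/6, then subtract the first 34 terms.
∑_{k=1}^{56} k² = 56×57×113/6 = 60116
∑_{k=1}^{34} k² = 34×35×69/6 = 13685
∑_{k=35}^{56} k² = 60116 - 13685 = 46431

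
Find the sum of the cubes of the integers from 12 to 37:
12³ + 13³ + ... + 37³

Use ∑_{k=1}^{n} k³ = [n(n+1)/2]², then subtract the first 11 terms.
∑_{k=1}^{37} k³ = [37×38/2]² = 703² = 494209
∑_{k=1}^{11} k³ = [11×12/2]² = 66² = 4356
∑_{k=12}^{37} k³ = 494209 - 4356 = 489853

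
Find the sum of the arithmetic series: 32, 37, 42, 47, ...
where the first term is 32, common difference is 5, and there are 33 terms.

Sₙ = n/2 × (first + last)
Last term = a + (n-1)d = 32 + (33-1)×5 = 192
S_33 = 33/2 × (32 + 192)
S_33 = 33/2 × 224 = 3696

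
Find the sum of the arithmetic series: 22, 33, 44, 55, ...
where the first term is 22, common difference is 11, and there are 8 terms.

Sₙ = n/2 × (first + last)
Last term = a + (n-1)d = 22 + (8-1)×11 = 99
S_8 = 8/2 × (22 + 99)
S_8 = 8/2 × 121 = 484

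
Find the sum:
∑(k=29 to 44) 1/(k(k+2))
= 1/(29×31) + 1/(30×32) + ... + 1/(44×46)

Partial fractions: 1/(k(k+2)) = (1/2)[1/k - 1/(k+2)]
Telescoping leaves the first two and last two terms:
= (1/2)[1/29 + 1/30 - 1/45 - 1/46]
= 358/30015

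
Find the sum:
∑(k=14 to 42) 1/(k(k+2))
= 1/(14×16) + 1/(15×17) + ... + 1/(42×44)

Partial fractions: 1/(k(k+2)) = (1/2)[1/k - 1/(k+2)]
Telescoping leaves the first two and last two terms:
= (1/2)[1/14 + 1/15 - 1/43 - 1/44]
= 18299/397320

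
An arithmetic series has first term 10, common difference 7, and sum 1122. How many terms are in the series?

Using S = n/2 × [2a + (n-1)d]
1122 = n/2 × [2(10) + (n-1)(7)]
1122 = n/2 × [20 + 7n - 7]
2244 = n × [13 + 7n]
7n² + (13)n - 2244 = 0
Discriminant: Δ = (13)² - 4(7)(-2244) = 169 + 62832 = 63001
√Δ = 251
n = [-(13) + √Δ] / (2·7) = (-13 + 251) / 14 = 238 / 14 = 17
(The negative root is discarded since n must be a positive integer.)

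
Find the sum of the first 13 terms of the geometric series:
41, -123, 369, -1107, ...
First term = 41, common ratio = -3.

Sₙ = a(1 - rⁿ) / (1 - r)
S_13 = 41(1 - (-3)^13) / (1 - (-3))
S_13 = 41(1 - (-1594323)) / (4)
S_13 = 16341821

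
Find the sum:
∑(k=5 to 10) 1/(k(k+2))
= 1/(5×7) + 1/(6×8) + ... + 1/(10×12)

Partial fractions: 1/(k(k+2)) = (1/2)[1/k - 1/(k+2)]
Telescoping leaves the first two and last two terms:
= (1/2)[1/5 + 1/6 - 1/11 - 1/12]
= 127/1320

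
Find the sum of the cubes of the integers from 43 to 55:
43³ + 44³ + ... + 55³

Use ∑_{k=1}^{n} k³ = [n(n+1)/2]², then subtract the first 42 terms.
∑_{k=1}^{55} k³ = [55×56/2]² = 1540² = 2371600
∑_{k=1}^{42} k³ = [42×43/2]² = 903² = 815409
∑_{k=43}^{55} k³ = 2371600 - 815409 = 1556191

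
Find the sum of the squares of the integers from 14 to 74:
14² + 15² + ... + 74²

Use ∑_{k=1}^{n} k² = n(n+1)(2n+1)/6, then subtract the first 13 terms.
∑_{k=1}^{74} k² = 74×75×149/6 = 137825
∑_{k=1}^{13} k² = 13×14×27/6 = 819
∑_{k=14}^{74} k² = 137825 - 819 = 137006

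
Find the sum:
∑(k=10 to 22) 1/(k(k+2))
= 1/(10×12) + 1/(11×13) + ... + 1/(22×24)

Partial fractions: 1/(k(k+2)) = (1/2)[1/k - 1/(k+2)]
Telescoping leaves the first two and last two terms:
= (1/2)[1/10 + 1/11 - 1/23 - 1/24]
= 3211/60720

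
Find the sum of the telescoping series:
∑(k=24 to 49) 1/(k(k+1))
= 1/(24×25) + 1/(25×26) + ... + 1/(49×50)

Partial fractions: 1/(k(k+1)) = 1/k - 1/(k+1)
The series telescopes:
= (1/24 - 1/25) + (1/25 - 1/26) + ... + (1/49 - 1/50)
= 1/24 - 1/50
= 13/600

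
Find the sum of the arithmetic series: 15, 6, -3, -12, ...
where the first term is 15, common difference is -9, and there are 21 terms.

Sₙ = n/2 × (first + last)
Last term = a + (n-1)d = 15 + (21-1)×(-9) = -165
S_21 = 21/2 × (15 + (-165))
S_21 = 21/2 × (-150) = -1575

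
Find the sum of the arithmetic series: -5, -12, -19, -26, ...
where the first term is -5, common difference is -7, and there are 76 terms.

Sₙ = n/2 × (first + last)
Last term = a + (n-1)d = -5 + (76-1)×(-7) = -530
S_76 = 76/2 × (-5 + (-530))
S_76 = 76/2 × (-535) = -20330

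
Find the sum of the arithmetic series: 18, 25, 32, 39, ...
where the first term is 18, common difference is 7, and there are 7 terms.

Sₙ = n/2 × (first + last)
Last term = a + (n-1)d = 18 + (7-1)×7 = 60
S_7 = 7/2 × (18 + 60)
S_7 = 7/2 × 78 = 273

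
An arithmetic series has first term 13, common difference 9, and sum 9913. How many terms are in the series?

Using S = n/2 × [2a + (n-1)d]
9913 = n/2 × [2(13) + (n-1)(9)]
9913 = n/2 × [26 + 9n - 9]
19826 = n × [17 + 9n]
9n² + (17)n - 19826 = 0
Discriminant: Δ = (17)² - 4(9)(-19826) = 289 + 713736 = 714025
√Δ = 845
n = [-(17) + √Δ] / (2·9) = (-17 + 845) / 18 = 828 / 18 = 46
(The negative root is discarded since n must be a positive integer.)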